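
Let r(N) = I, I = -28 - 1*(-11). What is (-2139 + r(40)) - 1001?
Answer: -3157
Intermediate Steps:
I = -17 (I = -28 + 11 = -17)
r(N) = -17
(-2139 + r(40)) - 1001 = (-2139 - 17) - 1001 = -2156 - 1001 = -3157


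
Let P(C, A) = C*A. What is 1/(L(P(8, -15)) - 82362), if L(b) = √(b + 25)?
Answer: -82362/6783499139 - I*√95/6783499139 ≈ -1.2142e-5 - 1.4368e-9*I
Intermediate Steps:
P(C, A) = A*C
L(b) = √(25 + b)
1/(L(P(8, -15)) - 82362) = 1/(√(25 - 15*8) - 82362) = 1/(√(25 - 120) - 82362) = 1/(√(-95) - 82362) = 1/(I*√95 - 82362) = 1/(-82362 + I*√95)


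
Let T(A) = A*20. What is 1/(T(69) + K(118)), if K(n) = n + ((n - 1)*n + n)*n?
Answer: 1/1644530 ≈ 6.0808e-7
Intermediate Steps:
K(n) = n + n*(n + n*(-1 + n)) (K(n) = n + ((-1 + n)*n + n)*n = n + (n*(-1 + n) + n)*n = n + (n + n*(-1 + n))*n = n + n*(n + n*(-1 + n)))
T(A) = 20*A
1/(T(69) + K(118)) = 1/(20*69 + (118 + 118**3)) = 1/(1380 + (118 + 1643032)) = 1/(1380 + 1643150) = 1/1644530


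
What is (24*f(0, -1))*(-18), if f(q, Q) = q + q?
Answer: 0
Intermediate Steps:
f(q, Q) = 2*q
(24*f(0, -1))*(-18) = (24*(2*0))*(-18) = (24*0)*(-18) = 0*(-18) = 0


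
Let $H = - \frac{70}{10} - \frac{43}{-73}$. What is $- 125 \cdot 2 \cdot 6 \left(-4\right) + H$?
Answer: $\frac{437532}{73} \approx 5993.6$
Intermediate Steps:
$H = - \frac{468}{73}$ ($H = \left(-70\right) \frac{1}{10} - - \frac{43}{73} = -7 + \frac{43}{73} = - \frac{468}{73} \approx -6.411$)
$- 125 \cdot 2 \cdot 6 \left(-4\right) + H = - 125 \cdot 2 \cdot 6 \left(-4\right) - \frac{468}{73} = - 125 \cdot 12 \left(-4\right) - \frac{468}{73} = \left(-125\right) \left(-48\right) - \frac{468}{73} = 6000 - \frac{468}{73} = \frac{437532}{73}$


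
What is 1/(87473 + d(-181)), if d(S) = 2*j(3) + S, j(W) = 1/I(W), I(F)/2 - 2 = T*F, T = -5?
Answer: 13/1134795 ≈ 1.1456e-5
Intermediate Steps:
I(F) = 4 - 10*F (I(F) = 4 + 2*(-5*F) = 4 - 10*F)
j(W) = 1/(4 - 10*W)
d(S) = -1/13 + S (d(S) = 2*(1/(2*(2 - 5*3))) + S = 2*(1/(2*(2 - 15))) + S = 2*((½)/(-13)) + S = 2*((½)*(-1/13)) + S = 2*(-1/26) + S = -1/13 + S)
1/(87473 + d(-181)) = 1/(87473 + (-1/13 - 181)) = 1/(87473 - 2354/13) = 1/(1134795/13) = 13/1134795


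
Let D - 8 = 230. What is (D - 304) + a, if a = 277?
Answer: 211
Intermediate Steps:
D = 238 (D = 8 + 230 = 238)
(D - 304) + a = (238 - 304) + 277 = -66 + 277 = 211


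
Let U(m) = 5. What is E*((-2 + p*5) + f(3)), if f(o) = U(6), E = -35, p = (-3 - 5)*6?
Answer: 8295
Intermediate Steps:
p = -48 (p = -8*6 = -48)
f(o) = 5
E*((-2 + p*5) + f(3)) = -35*((-2 - 48*5) + 5) = -35*((-2 - 240) + 5) = -35*(-242 + 5) = -35*(-237) = 8295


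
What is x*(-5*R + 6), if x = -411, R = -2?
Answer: -6576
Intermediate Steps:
x*(-5*R + 6) = -411*(-5*(-2) + 6) = -411*(10 + 6) = -411*16 = -6576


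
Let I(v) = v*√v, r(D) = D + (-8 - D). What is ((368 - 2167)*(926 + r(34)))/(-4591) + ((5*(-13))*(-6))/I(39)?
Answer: 1651482/4591 + 10*√39/39 ≈ 361.32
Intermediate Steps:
r(D) = -8
I(v) = v^(3/2)
((368 - 2167)*(926 + r(34)))/(-4591) + ((5*(-13))*(-6))/I(39) = ((368 - 2167)*(926 - 8))/(-4591) + ((5*(-13))*(-6))/(39^(3/2)) = -1799*918*(-1/4591) + (-65*(-6))/((39*√39)) = -1651482*(-1/4591) + 390*(√39/1521) = 1651482/4591 + 10*√39/39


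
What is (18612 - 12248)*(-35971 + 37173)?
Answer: 7649528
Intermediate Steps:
(18612 - 12248)*(-35971 + 37173) = 6364*1202 = 7649528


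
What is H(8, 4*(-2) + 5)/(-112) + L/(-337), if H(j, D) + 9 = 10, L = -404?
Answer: 44911/37744 ≈ 1.1899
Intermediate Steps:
H(j, D) = 1 (H(j, D) = -9 + 10 = 1)
H(8, 4*(-2) + 5)/(-112) + L/(-337) = 1/(-112) - 404/(-337) = 1*(-1/112) - 404*(-1/337) = -1/112 + 404/337 = 44911/37744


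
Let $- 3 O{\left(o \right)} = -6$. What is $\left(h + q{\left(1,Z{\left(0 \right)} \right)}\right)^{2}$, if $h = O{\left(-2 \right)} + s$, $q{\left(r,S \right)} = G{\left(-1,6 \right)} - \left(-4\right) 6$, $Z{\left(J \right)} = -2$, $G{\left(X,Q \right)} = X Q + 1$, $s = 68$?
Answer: $7921$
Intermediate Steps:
$O{\left(o \right)} = 2$ ($O{\left(o \right)} = \left(- \frac{1}{3}\right) \left(-6\right) = 2$)
$G{\left(X,Q \right)} = 1 + Q X$ ($G{\left(X,Q \right)} = Q X + 1 = 1 + Q X$)
$q{\left(r,S \right)} = 19$ ($q{\left(r,S \right)} = \left(1 + 6 \left(-1\right)\right) - \left(-4\right) 6 = \left(1 - 6\right) - -24 = -5 + 24 = 19$)
$h = 70$ ($h = 2 + 68 = 70$)
$\left(h + q{\left(1,Z{\left(0 \right)} \right)}\right)^{2} = \left(70 + 19\right)^{2} = 89^{2} = 7921$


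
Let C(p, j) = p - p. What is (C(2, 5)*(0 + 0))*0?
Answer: 0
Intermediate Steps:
C(p, j) = 0
(C(2, 5)*(0 + 0))*0 = (0*(0 + 0))*0 = (0*0)*0 = 0*0 = 0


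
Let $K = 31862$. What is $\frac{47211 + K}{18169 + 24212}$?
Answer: $\frac{79073}{42381} \approx 1.8658$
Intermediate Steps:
$\frac{47211 + K}{18169 + 24212} = \frac{47211 + 31862}{18169 + 24212} = \frac{79073}{42381}$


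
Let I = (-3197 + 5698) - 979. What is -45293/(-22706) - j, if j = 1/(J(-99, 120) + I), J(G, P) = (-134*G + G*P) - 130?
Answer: 31450312/15769317 ≈ 1.9944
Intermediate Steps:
J(G, P) = -130 - 134*G + G*P
I = 1522 (I = 2501 - 979 = 1522)
j = 1/2778 (j = 1/((-130 - 134*(-99) - 99*120) + 1522) = 1/((-130 + 13266 - 11880) + 1522) = 1/(1256 + 1522) = 1/2778 ≈ 0.00035997)
-45293/(-22706) - j = -45293/(-22706) - 1*1/2778 = -45293*(-1/22706) - 1/2778 = 45293/22706 - 1/2778 = 31450312/15769317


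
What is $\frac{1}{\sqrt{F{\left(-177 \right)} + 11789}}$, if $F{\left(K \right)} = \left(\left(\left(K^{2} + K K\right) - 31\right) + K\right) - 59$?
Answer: $\frac{\sqrt{18545}}{37090} \approx 0.0036716$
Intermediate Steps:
$F{\left(K \right)} = -90 + K + 2 K^{2}$ ($F{\left(K \right)} = \left(\left(\left(K^{2} + K^{2}\right) - 31\right) + K\right) - 59 = \left(\left(2 K^{2} - 31\right) + K\right) - 59 = \left(\left(-31 + 2 K^{2}\right) + K\right) - 59 = \left(-31 + K + 2 K^{2}\right) - 59 = -90 + K + 2 K^{2}$)
$\frac{1}{\sqrt{F{\left(-177 \right)} + 11789}} = \frac{1}{\sqrt{\left(-90 - 177 + 2 \left(-177\right)^{2}\right) + 11789}} = \frac{1}{\sqrt{\left(-90 - 177 + 2 \cdot 31329\right) + 11789}} = \frac{1}{\sqrt{\left(-90 - 177 + 62658\right) + 11789}} = \frac{1}{\sqrt{62391 + 11789}} = \frac{1}{\sqrt{74180}} = \frac{1}{2 \sqrt{18545}} = \frac{\sqrt{18545}}{37090}$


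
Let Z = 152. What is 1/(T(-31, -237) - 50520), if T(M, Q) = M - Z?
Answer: -1/50703 ≈ -1.9723e-5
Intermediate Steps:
T(M, Q) = -152 + M (T(M, Q) = M - 1*152 = M - 152 = -152 + M)
1/(T(-31, -237) - 50520) = 1/((-152 - 31) - 50520) = 1/(-183 - 50520) = 1/(-50703) = -1/50703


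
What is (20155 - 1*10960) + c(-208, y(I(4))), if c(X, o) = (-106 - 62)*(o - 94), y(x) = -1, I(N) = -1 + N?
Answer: 25155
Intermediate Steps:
c(X, o) = 15792 - 168*o (c(X, o) = -168*(-94 + o) = 15792 - 168*o)
(20155 - 1*10960) + c(-208, y(I(4))) = (20155 - 1*10960) + (15792 - 168*(-1)) = (20155 - 10960) + (15792 + 168) = 9195 + 15960 = 25155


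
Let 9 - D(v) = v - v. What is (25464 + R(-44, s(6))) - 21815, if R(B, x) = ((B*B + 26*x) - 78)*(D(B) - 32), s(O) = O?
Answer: -42673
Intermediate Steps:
D(v) = 9 (D(v) = 9 - (v - v) = 9 - 1*0 = 9 + 0 = 9)
R(B, x) = 1794 - 598*x - 23*B² (R(B, x) = ((B*B + 26*x) - 78)*(9 - 32) = ((B² + 26*x) - 78)*(-23) = (-78 + B² + 26*x)*(-23) = 1794 - 598*x - 23*B²)
(25464 + R(-44, s(6))) - 21815 = (25464 + (1794 - 598*6 - 23*(-44)²)) - 21815 = (25464 + (1794 - 3588 - 23*1936)) - 21815 = (25464 + (1794 - 3588 - 44528)) - 21815 = (25464 - 46322) - 21815 = -20858 - 21815 = -42673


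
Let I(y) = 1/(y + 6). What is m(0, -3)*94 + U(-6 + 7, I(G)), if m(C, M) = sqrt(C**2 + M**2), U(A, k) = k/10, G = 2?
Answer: 22561/80 ≈ 282.01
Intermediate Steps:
I(y) = 1/(6 + y)
U(A, k) = k/10 (U(A, k) = k*(1/10) = k/10)
m(0, -3)*94 + U(-6 + 7, I(G)) = sqrt(0**2 + (-3)**2)*94 + 1/(10*(6 + 2)) = sqrt(0 + 9)*94 + (1/10)/8 = sqrt(9)*94 + (1/10)*(1/8) = 3*94 + 1/80 = 282 + 1/80 = 22561/80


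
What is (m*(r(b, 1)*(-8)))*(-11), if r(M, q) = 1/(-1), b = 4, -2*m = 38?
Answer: 1672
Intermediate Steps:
m = -19 (m = -½*38 = -19)
r(M, q) = -1
(m*(r(b, 1)*(-8)))*(-11) = -(-19)*(-8)*(-11) = -19*8*(-11) = -152*(-11) = 1672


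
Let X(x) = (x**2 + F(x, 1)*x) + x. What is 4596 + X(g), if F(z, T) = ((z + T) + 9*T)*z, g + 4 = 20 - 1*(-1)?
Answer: 12705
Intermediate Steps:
g = 17 (g = -4 + (20 - 1*(-1)) = -4 + (20 + 1) = -4 + 21 = 17)
F(z, T) = z*(z + 10*T) (F(z, T) = ((T + z) + 9*T)*z = (z + 10*T)*z = z*(z + 10*T))
X(x) = x + x**2 + x**2*(10 + x) (X(x) = (x**2 + (x*(x + 10*1))*x) + x = (x**2 + (x*(x + 10))*x) + x = (x**2 + (x*(10 + x))*x) + x = (x**2 + x**2*(10 + x)) + x = x + x**2 + x**2*(10 + x))
4596 + X(g) = 4596 + 17*(1 + 17 + 17*(10 + 17)) = 4596 + 17*(1 + 17 + 17*27) = 4596 + 17*(1 + 17 + 459) = 4596 + 17*477 = 4596 + 8109 = 12705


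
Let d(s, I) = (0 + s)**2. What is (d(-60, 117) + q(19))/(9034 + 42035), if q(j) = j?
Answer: 3619/51069 ≈ 0.070865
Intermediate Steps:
d(s, I) = s**2
(d(-60, 117) + q(19))/(9034 + 42035) = ((-60)**2 + 19)/(9034 + 42035) = (3600 + 19)/51069 = 3619*(1/51069) = 3619/51069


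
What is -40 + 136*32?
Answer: 4312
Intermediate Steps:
-40 + 136*32 = -40 + 4352 = 4312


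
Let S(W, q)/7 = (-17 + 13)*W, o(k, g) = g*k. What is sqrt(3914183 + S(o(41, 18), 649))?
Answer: sqrt(3893519) ≈ 1973.2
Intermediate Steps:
S(W, q) = -28*W (S(W, q) = 7*((-17 + 13)*W) = 7*(-4*W) = -28*W)
sqrt(3914183 + S(o(41, 18), 649)) = sqrt(3914183 - 504*41) = sqrt(3914183 - 28*738) = sqrt(3914183 - 20664) = sqrt(3893519)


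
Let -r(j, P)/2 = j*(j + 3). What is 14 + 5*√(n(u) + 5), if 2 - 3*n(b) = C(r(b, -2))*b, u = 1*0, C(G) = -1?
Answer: 14 + 5*√51/3 ≈ 25.902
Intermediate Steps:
r(j, P) = -2*j*(3 + j) (r(j, P) = -2*j*(j + 3) = -2*j*(3 + j))
u = 0
n(b) = ⅔ + b/3 (n(b) = ⅔ - (-1)*b/3 = ⅔ + b/3)
14 + 5*√(n(u) + 5) = 14 + 5*√((⅔ + (⅓)*0) + 5) = 14 + 5*√((⅔ + 0) + 5) = 14 + 5*√(⅔ + 5) = 14 + 5*√(17/3) = 14 + 5*(√51/3) = 14 + 5*√51/3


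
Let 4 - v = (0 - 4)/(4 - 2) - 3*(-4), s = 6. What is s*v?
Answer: -36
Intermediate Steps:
v = -6 (v = 4 - ((0 - 4)/(4 - 2) - 3*(-4)) = 4 - (-4/2 + 12) = 4 - (-4*1/2 + 12) = 4 - (-2 + 12) = 4 - 1*10 = 4 - 10 = -6)
s*v = 6*(-6) = -36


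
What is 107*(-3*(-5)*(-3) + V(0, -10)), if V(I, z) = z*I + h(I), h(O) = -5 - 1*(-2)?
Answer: -5136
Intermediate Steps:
h(O) = -3 (h(O) = -5 + 2 = -3)
V(I, z) = -3 + I*z (V(I, z) = z*I - 3 = I*z - 3 = -3 + I*z)
107*(-3*(-5)*(-3) + V(0, -10)) = 107*(-3*(-5)*(-3) + (-3 + 0*(-10))) = 107*(15*(-3) + (-3 + 0)) = 107*(-45 - 3) = 107*(-48) = -5136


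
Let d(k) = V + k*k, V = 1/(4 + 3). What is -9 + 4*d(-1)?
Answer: -31/7 ≈ -4.4286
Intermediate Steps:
V = ⅐ (V = 1/7 = ⅐ ≈ 0.14286)
d(k) = ⅐ + k² (d(k) = ⅐ + k*k = ⅐ + k²)
-9 + 4*d(-1) = -9 + 4*(⅐ + (-1)²) = -9 + 4*(⅐ + 1) = -9 + 4*(8/7) = -9 + 32/7 = -31/7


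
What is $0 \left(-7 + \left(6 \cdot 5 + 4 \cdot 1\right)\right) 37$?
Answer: $0$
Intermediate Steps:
$0 \left(-7 + \left(6 \cdot 5 + 4 \cdot 1\right)\right) 37 = 0 \left(-7 + \left(30 + 4\right)\right) 37 = 0 \left(-7 + 34\right) 37 = 0 \cdot 27 \cdot 37 = 0 \cdot 37 = 0$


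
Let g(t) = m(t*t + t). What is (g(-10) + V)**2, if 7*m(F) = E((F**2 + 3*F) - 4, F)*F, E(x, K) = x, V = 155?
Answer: 568553700625/49 ≈ 1.1603e+10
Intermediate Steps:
m(F) = F*(-4 + F**2 + 3*F)/7 (m(F) = (((F**2 + 3*F) - 4)*F)/7 = ((-4 + F**2 + 3*F)*F)/7 = (F*(-4 + F**2 + 3*F))/7 = F*(-4 + F**2 + 3*F)/7)
g(t) = (t + t**2)*(-4 + (t + t**2)**2 + 3*t + 3*t**2)/7 (g(t) = (t*t + t)*(-4 + (t*t + t)**2 + 3*(t*t + t))/7 = (t**2 + t)*(-4 + (t**2 + t)**2 + 3*(t**2 + t))/7 = (t + t**2)*(-4 + (t + t**2)**2 + 3*(t + t**2))/7 = (t + t**2)*(-4 + (t + t**2)**2 + (3*t + 3*t**2))/7 = (t + t**2)*(-4 + (t + t**2)**2 + 3*t + 3*t**2)/7)
(g(-10) + V)**2 = ((1/7)*(-10)*(1 - 10)*(-4 + (-10)**2*(1 - 10)**2 + 3*(-10)*(1 - 10)) + 155)**2 = ((1/7)*(-10)*(-9)*(-4 + 100*(-9)**2 + 3*(-10)*(-9)) + 155)**2 = ((1/7)*(-10)*(-9)*(-4 + 100*81 + 270) + 155)**2 = ((1/7)*(-10)*(-9)*(-4 + 8100 + 270) + 155)**2 = ((1/7)*(-10)*(-9)*8366 + 155)**2 = (752940/7 + 155)**2 = (754025/7)**2 = 568553700625/49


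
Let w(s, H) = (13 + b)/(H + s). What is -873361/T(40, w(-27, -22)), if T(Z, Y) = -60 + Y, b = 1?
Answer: 6113527/422 ≈ 14487.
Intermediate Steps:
w(s, H) = 14/(H + s) (w(s, H) = (13 + 1)/(H + s) = 14/(H + s))
-873361/T(40, w(-27, -22)) = -873361/(-60 + 14/(-22 - 27)) = -873361/(-60 + 14/(-49)) = -873361/(-60 + 14*(-1/49)) = -873361/(-60 - 2/7) = -873361/(-422/7) = -873361*(-7/422) = 6113527/422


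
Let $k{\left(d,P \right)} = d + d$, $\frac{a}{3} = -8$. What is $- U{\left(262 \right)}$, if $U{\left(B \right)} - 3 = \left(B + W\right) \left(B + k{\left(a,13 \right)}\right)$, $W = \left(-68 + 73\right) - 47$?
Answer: $-47083$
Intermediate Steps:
$a = -24$ ($a = 3 \left(-8\right) = -24$)
$k{\left(d,P \right)} = 2 d$
$W = -42$ ($W = 5 - 47 = -42$)
$U{\left(B \right)} = 3 + \left(-48 + B\right) \left(-42 + B\right)$ ($U{\left(B \right)} = 3 + \left(B - 42\right) \left(B + 2 \left(-24\right)\right) = 3 + \left(-42 + B\right) \left(B - 48\right) = 3 + \left(-42 + B\right) \left(-48 + B\right) = 3 + \left(-48 + B\right) \left(-42 + B\right)$)
$- U{\left(262 \right)} = - (2019 + 262^{2} - 23580) = - (2019 + 68644 - 23580) = \left(-1\right) 47083 = -47083$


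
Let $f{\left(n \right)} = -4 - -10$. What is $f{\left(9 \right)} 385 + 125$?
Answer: $2435$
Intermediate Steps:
$f{\left(n \right)} = 6$ ($f{\left(n \right)} = -4 + 10 = 6$)
$f{\left(9 \right)} 385 + 125 = 6 \cdot 385 + 125 = 2310 + 125 = 2435$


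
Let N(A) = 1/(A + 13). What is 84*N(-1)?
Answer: 7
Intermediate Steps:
N(A) = 1/(13 + A)
84*N(-1) = 84/(13 - 1) = 84/12 = 84*(1/12) = 7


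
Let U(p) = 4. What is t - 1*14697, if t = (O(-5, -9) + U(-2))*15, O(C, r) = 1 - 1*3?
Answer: -14667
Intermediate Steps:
O(C, r) = -2 (O(C, r) = 1 - 3 = -2)
t = 30 (t = (-2 + 4)*15 = 2*15 = 30)
t - 1*14697 = 30 - 1*14697 = 30 - 14697 = -14667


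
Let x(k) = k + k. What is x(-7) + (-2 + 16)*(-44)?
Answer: -630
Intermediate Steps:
x(k) = 2*k
x(-7) + (-2 + 16)*(-44) = 2*(-7) + (-2 + 16)*(-44) = -14 + 14*(-44) = -14 - 616 = -630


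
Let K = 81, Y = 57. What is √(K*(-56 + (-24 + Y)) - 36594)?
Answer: 3*I*√4273 ≈ 196.1*I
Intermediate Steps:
√(K*(-56 + (-24 + Y)) - 36594) = √(81*(-56 + (-24 + 57)) - 36594) = √(81*(-56 + 33) - 36594) = √(81*(-23) - 36594) = √(-1863 - 36594) = √(-38457) = 3*I*√4273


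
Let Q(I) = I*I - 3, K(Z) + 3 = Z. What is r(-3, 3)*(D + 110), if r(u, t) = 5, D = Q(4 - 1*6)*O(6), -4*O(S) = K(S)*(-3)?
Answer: 2245/4 ≈ 561.25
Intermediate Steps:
K(Z) = -3 + Z
Q(I) = -3 + I**2 (Q(I) = I**2 - 3 = -3 + I**2)
O(S) = -9/4 + 3*S/4 (O(S) = -(-3 + S)*(-3)/4 = -(9 - 3*S)/4 = -9/4 + 3*S/4)
D = 9/4 (D = (-3 + (4 - 1*6)**2)*(-9/4 + (3/4)*6) = (-3 + (4 - 6)**2)*(-9/4 + 9/2) = (-3 + (-2)**2)*(9/4) = (-3 + 4)*(9/4) = 1*(9/4) = 9/4 ≈ 2.2500)
r(-3, 3)*(D + 110) = 5*(9/4 + 110) = 5*(449/4) = 2245/4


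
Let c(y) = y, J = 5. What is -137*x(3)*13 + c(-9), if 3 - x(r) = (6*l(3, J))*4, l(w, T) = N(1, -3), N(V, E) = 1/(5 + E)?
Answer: 16020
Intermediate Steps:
l(w, T) = ½ (l(w, T) = 1/(5 - 3) = 1/2 = ½)
x(r) = -9 (x(r) = 3 - 6*(½)*4 = 3 - 3*4 = 3 - 1*12 = 3 - 12 = -9)
-137*x(3)*13 + c(-9) = -(-1233)*13 - 9 = -137*(-117) - 9 = 16029 - 9 = 16020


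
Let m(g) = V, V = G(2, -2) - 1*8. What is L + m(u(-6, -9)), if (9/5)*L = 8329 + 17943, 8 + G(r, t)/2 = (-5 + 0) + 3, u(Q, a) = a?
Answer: 131108/9 ≈ 14568.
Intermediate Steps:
G(r, t) = -20 (G(r, t) = -16 + 2*((-5 + 0) + 3) = -16 + 2*(-5 + 3) = -16 + 2*(-2) = -16 - 4 = -20)
L = 131360/9 (L = 5*(8329 + 17943)/9 = (5/9)*26272 = 131360/9 ≈ 14596.)
V = -28 (V = -20 - 1*8 = -20 - 8 = -28)
m(g) = -28
L + m(u(-6, -9)) = 131360/9 - 28 = 131108/9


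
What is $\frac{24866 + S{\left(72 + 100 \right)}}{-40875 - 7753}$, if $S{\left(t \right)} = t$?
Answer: $- \frac{12519}{24314} \approx -0.51489$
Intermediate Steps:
$\frac{24866 + S{\left(72 + 100 \right)}}{-40875 - 7753} = \frac{24866 + \left(72 + 100\right)}{-40875 - 7753} = \frac{24866 + 172}{-48628} = 25038 \left(- \frac{1}{48628}\right) = - \frac{12519}{24314}$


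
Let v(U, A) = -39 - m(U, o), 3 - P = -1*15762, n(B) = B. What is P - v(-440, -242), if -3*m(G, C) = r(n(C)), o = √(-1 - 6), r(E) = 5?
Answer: 47407/3 ≈ 15802.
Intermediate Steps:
o = I*√7 (o = √(-7) = I*√7 ≈ 2.6458*I)
m(G, C) = -5/3 (m(G, C) = -⅓*5 = -5/3)
P = 15765 (P = 3 - (-1)*15762 = 3 - 1*(-15762) = 3 + 15762 = 15765)
v(U, A) = -112/3 (v(U, A) = -39 - 1*(-5/3) = -39 + 5/3 = -112/3)
P - v(-440, -242) = 15765 - 1*(-112/3) = 15765 + 112/3 = 47407/3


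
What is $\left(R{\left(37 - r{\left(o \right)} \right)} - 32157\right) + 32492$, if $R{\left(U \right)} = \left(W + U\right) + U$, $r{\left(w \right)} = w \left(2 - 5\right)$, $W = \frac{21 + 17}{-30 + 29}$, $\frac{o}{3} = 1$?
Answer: $389$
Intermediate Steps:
$o = 3$ ($o = 3 \cdot 1 = 3$)
$W = -38$ ($W = \frac{38}{-1} = 38 \left(-1\right) = -38$)
$r{\left(w \right)} = - 3 w$ ($r{\left(w \right)} = w \left(-3\right) = - 3 w$)
$R{\left(U \right)} = -38 + 2 U$ ($R{\left(U \right)} = \left(-38 + U\right) + U = -38 + 2 U$)
$\left(R{\left(37 - r{\left(o \right)} \right)} - 32157\right) + 32492 = \left(\left(-38 + 2 \left(37 - \left(-3\right) 3\right)\right) - 32157\right) + 32492 = \left(\left(-38 + 2 \left(37 - -9\right)\right) - 32157\right) + 32492 = \left(\left(-38 + 2 \left(37 + 9\right)\right) - 32157\right) + 32492 = \left(\left(-38 + 2 \cdot 46\right) - 32157\right) + 32492 = \left(\left(-38 + 92\right) - 32157\right) + 32492 = \left(54 - 32157\right) + 32492 = -32103 + 32492 = 389$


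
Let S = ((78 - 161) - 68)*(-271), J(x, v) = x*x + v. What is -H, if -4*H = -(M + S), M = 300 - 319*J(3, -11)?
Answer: -41859/4 ≈ -10465.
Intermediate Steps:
J(x, v) = v + x**2 (J(x, v) = x**2 + v = v + x**2)
S = 40921 (S = (-83 - 68)*(-271) = -151*(-271) = 40921)
M = 938 (M = 300 - 319*(-11 + 3**2) = 300 - 319*(-11 + 9) = 300 - 319*(-2) = 300 + 638 = 938)
H = 41859/4 (H = -(-1)*(938 + 40921)/4 = -(-1)*41859/4 = -1/4*(-41859) = 41859/4 ≈ 10465.)
-H = -1*41859/4 = -41859/4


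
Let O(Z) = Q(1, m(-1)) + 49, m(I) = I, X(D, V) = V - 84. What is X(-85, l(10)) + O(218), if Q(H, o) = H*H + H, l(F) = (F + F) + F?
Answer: -3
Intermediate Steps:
l(F) = 3*F (l(F) = 2*F + F = 3*F)
X(D, V) = -84 + V
Q(H, o) = H + H² (Q(H, o) = H² + H = H + H²)
O(Z) = 51 (O(Z) = 1*(1 + 1) + 49 = 1*2 + 49 = 2 + 49 = 51)
X(-85, l(10)) + O(218) = (-84 + 3*10) + 51 = (-84 + 30) + 51 = -54 + 51 = -3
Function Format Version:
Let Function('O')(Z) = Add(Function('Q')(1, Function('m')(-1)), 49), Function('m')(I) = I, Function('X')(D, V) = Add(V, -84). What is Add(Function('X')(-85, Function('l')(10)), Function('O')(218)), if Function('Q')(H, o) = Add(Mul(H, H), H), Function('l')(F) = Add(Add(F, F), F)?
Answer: -3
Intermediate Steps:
Function('l')(F) = Mul(3, F) (Function('l')(F) = Add(Mul(2, F), F) = Mul(3, F))
Function('X')(D, V) = Add(-84, V)
Function('Q')(H, o) = Add(H, Pow(H, 2)) (Function('Q')(H, o) = Add(Pow(H, 2), H) = Add(H, Pow(H, 2)))
Function('O')(Z) = 51 (Function('O')(Z) = Add(Mul(1, Add(1, 1)), 49) = Add(Mul(1, 2), 49) = Add(2, 49) = 51)
Add(Function('X')(-85, Function('l')(10)), Function('O')(218)) = Add(Add(-84, Mul(3, 10)), 51) = Add(Add(-84, 30), 51) = Add(-54, 51) = -3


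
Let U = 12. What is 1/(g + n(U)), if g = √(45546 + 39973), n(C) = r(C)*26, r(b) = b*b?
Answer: 3744/13932017 - √85519/13932017 ≈ 0.00024774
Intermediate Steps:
r(b) = b²
n(C) = 26*C² (n(C) = C²*26 = 26*C²)
g = √85519 ≈ 292.44
1/(g + n(U)) = 1/(√85519 + 26*12²) = 1/(√85519 + 26*144) = 1/(√85519 + 3744) = 1/(3744 + √85519)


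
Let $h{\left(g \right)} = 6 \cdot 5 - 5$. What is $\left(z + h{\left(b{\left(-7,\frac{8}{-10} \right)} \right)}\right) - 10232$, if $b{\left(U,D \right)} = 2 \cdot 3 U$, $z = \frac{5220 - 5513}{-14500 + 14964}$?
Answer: $- \frac{4736341}{464} \approx -10208.0$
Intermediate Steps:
$z = - \frac{293}{464} \approx -0.63147$
$b{\left(U,D \right)} = 6 U$
$h{\left(g \right)} = 25$ ($h{\left(g \right)} = 30 - 5 = 25$)
$\left(z + h{\left(b{\left(-7,\frac{8}{-10} \right)} \right)}\right) - 10232 = \left(- \frac{293}{464} + 25\right) - 10232 = \frac{11307}{464} - 10232 = - \frac{4736341}{464}$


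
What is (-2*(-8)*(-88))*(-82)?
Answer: 115456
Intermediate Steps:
(-2*(-8)*(-88))*(-82) = (16*(-88))*(-82) = -1408*(-82) = 115456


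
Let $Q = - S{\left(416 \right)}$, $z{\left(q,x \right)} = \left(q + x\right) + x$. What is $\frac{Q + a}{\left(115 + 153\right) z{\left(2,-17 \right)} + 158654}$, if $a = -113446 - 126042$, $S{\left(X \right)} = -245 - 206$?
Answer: $- \frac{79679}{50026} \approx -1.5928$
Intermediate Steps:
$S{\left(X \right)} = -451$ ($S{\left(X \right)} = -245 - 206 = -451$)
$z{\left(q,x \right)} = q + 2 x$
$a = -239488$
$Q = 451$ ($Q = \left(-1\right) \left(-451\right) = 451$)
$\frac{Q + a}{\left(115 + 153\right) z{\left(2,-17 \right)} + 158654} = \frac{451 - 239488}{\left(115 + 153\right) \left(2 + 2 \left(-17\right)\right) + 158654} = - \frac{239037}{268 \left(2 - 34\right) + 158654} = - \frac{239037}{268 \left(-32\right) + 158654} = - \frac{239037}{-8576 + 158654} = - \frac{239037}{150078} = \left(-239037\right) \frac{1}{150078} = - \frac{79679}{50026}$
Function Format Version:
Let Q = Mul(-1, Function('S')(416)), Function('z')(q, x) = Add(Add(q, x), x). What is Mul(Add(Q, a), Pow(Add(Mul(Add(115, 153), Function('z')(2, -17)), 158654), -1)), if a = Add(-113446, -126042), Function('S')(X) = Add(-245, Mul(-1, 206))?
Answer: Rational(-79679, 50026) ≈ -1.5928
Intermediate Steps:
Function('S')(X) = -451 (Function('S')(X) = Add(-245, -206) = -451)
Function('z')(q, x) = Add(q, Mul(2, x))
a = -239488
Q = 451 (Q = Mul(-1, -451) = 451)
Mul(Add(Q, a), Pow(Add(Mul(Add(115, 153), Function('z')(2, -17)), 158654), -1)) = Mul(Add(451, -239488), Pow(Add(Mul(Add(115, 153), Add(2, Mul(2, -17))), 158654), -1)) = Mul(-239037, Pow(Add(Mul(268, Add(2, -34)), 158654), -1)) = Mul(-239037, Pow(Add(Mul(268, -32), 158654), -1)) = Mul(-239037, Pow(Add(-8576, 158654), -1)) = Mul(-239037, Pow(150078, -1)) = Mul(-239037, Rational(1, 150078)) = Rational(-79679, 50026)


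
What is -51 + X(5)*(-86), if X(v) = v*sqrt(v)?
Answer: -51 - 430*sqrt(5) ≈ -1012.5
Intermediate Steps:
X(v) = v**(3/2)
-51 + X(5)*(-86) = -51 + 5**(3/2)*(-86) = -51 + (5*sqrt(5))*(-86) = -51 - 430*sqrt(5)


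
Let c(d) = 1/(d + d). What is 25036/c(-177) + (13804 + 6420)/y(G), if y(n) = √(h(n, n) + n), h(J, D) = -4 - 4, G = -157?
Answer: -8862744 - 20224*I*√165/165 ≈ -8.8628e+6 - 1574.4*I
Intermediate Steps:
c(d) = 1/(2*d)
h(J, D) = -8
y(n) = √(-8 + n)
25036/c(-177) + (13804 + 6420)/y(G) = 25036/(((½)/(-177))) + (13804 + 6420)/(√(-8 - 157)) = 25036/(((½)*(-1/177))) + 20224/(√(-165)) = 25036/(-1/354) + 20224/((I*√165)) = 25036*(-354) + 20224*(-I*√165/165) = -8862744 - 20224*I*√165/165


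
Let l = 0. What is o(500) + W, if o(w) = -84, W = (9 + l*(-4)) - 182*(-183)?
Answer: 33231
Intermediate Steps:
W = 33315 (W = (9 + 0*(-4)) - 182*(-183) = (9 + 0) + 33306 = 9 + 33306 = 33315)
o(500) + W = -84 + 33315 = 33231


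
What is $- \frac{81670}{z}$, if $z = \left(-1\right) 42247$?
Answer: $\frac{81670}{42247} \approx 1.9332$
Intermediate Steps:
$z = -42247$
$- \frac{81670}{z} = - \frac{81670}{-42247} = \left(-81670\right) \left(- \frac{1}{42247}\right) = \frac{81670}{42247}$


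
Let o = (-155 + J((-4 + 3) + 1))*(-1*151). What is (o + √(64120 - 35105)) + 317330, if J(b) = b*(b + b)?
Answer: 340735 + √29015 ≈ 3.4091e+5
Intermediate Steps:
J(b) = 2*b² (J(b) = b*(2*b) = 2*b²)
o = 23405 (o = (-155 + 2*((-4 + 3) + 1)²)*(-1*151) = (-155 + 2*(-1 + 1)²)*(-151) = (-155 + 2*0²)*(-151) = (-155 + 2*0)*(-151) = (-155 + 0)*(-151) = -155*(-151) = 23405)
(o + √(64120 - 35105)) + 317330 = (23405 + √(64120 - 35105)) + 317330 = (23405 + √29015) + 317330 = 340735 + √29015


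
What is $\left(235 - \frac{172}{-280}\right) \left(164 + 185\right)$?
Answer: $\frac{5756057}{70} \approx 82229.0$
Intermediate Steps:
$\left(235 - \frac{172}{-280}\right) \left(164 + 185\right) = \left(235 - - \frac{43}{70}\right) 349 = \left(235 + \frac{43}{70}\right) 349 = \frac{16493}{70} \cdot 349 = \frac{5756057}{70}$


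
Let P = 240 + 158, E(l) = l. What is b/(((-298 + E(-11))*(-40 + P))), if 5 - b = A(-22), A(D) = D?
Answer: -9/36874 ≈ -0.00024407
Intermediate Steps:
P = 398
b = 27 (b = 5 - 1*(-22) = 5 + 22 = 27)
b/(((-298 + E(-11))*(-40 + P))) = 27/(((-298 - 11)*(-40 + 398))) = 27/((-309*358)) = 27/(-110622) = 27*(-1/110622) = -9/36874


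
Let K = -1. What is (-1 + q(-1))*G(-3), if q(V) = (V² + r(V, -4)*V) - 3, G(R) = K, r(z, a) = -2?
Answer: 1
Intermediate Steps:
G(R) = -1
q(V) = -3 + V² - 2*V (q(V) = (V² - 2*V) - 3 = -3 + V² - 2*V)
(-1 + q(-1))*G(-3) = (-1 + (-3 + (-1)² - 2*(-1)))*(-1) = (-1 + (-3 + 1 + 2))*(-1) = (-1 + 0)*(-1) = -1*(-1) = 1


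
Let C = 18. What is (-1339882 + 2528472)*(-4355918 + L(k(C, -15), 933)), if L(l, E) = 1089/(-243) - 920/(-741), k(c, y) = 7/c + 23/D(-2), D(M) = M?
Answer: -2656008470821070/513 ≈ -5.1774e+12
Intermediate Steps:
k(c, y) = -23/2 + 7/c (k(c, y) = 7/c + 23/(-2) = 7/c + 23*(-½) = 7/c - 23/2 = -23/2 + 7/c)
L(l, E) = -21607/6669 (L(l, E) = 1089*(-1/243) - 920*(-1/741) = -121/27 + 920/741 = -21607/6669)
(-1339882 + 2528472)*(-4355918 + L(k(C, -15), 933)) = (-1339882 + 2528472)*(-4355918 - 21607/6669) = 1188590*(-29049638749/6669) = -2656008470821070/513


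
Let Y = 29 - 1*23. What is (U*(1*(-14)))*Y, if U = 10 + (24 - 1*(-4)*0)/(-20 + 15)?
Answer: -2184/5 ≈ -436.80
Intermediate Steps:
Y = 6 (Y = 29 - 23 = 6)
U = 26/5 (U = 10 + (24 + 4*0)/(-5) = 10 + (24 + 0)*(-1/5) = 10 + 24*(-1/5) = 10 - 24/5 = 26/5 ≈ 5.2000)
(U*(1*(-14)))*Y = (26*(1*(-14))/5)*6 = ((26/5)*(-14))*6 = -364/5*6 = -2184/5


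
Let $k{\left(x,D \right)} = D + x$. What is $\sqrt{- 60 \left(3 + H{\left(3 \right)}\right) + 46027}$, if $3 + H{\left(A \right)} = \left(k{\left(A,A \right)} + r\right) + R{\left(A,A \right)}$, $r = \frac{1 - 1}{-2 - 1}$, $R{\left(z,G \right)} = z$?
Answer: $\sqrt{45487} \approx 213.28$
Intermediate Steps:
$r = 0$ ($r = \frac{0}{-3} = 0 \left(- \frac{1}{3}\right) = 0$)
$H{\left(A \right)} = -3 + 3 A$ ($H{\left(A \right)} = -3 + \left(\left(\left(A + A\right) + 0\right) + A\right) = -3 + \left(\left(2 A + 0\right) + A\right) = -3 + \left(2 A + A\right) = -3 + 3 A$)
$\sqrt{- 60 \left(3 + H{\left(3 \right)}\right) + 46027} = \sqrt{- 60 \left(3 + \left(-3 + 3 \cdot 3\right)\right) + 46027} = \sqrt{- 60 \left(3 + \left(-3 + 9\right)\right) + 46027} = \sqrt{- 60 \left(3 + 6\right) + 46027} = \sqrt{\left(-60\right) 9 + 46027} = \sqrt{-540 + 46027} = \sqrt{45487}$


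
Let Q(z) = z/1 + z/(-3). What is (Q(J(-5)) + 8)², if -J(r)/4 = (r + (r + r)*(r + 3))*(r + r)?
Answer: 166464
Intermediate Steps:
J(r) = -8*r*(r + 2*r*(3 + r)) (J(r) = -4*(r + (r + r)*(r + 3))*(r + r) = -4*(r + (2*r)*(3 + r))*2*r = -4*(r + 2*r*(3 + r))*2*r = -8*r*(r + 2*r*(3 + r)))
Q(z) = 2*z/3 (Q(z) = z*1 + z*(-⅓) = z - z/3 = 2*z/3)
(Q(J(-5)) + 8)² = (2*((-5)²*(-56 - 16*(-5)))/3 + 8)² = (2*(25*(-56 + 80))/3 + 8)² = (2*(25*24)/3 + 8)² = ((⅔)*600 + 8)² = (400 + 8)² = 408² = 166464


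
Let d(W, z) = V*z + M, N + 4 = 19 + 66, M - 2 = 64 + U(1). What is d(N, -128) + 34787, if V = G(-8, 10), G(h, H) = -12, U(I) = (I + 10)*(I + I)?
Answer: 36411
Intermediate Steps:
U(I) = 2*I*(10 + I) (U(I) = (10 + I)*(2*I) = 2*I*(10 + I))
M = 88 (M = 2 + (64 + 2*1*(10 + 1)) = 2 + (64 + 2*1*11) = 2 + (64 + 22) = 2 + 86 = 88)
V = -12
N = 81 (N = -4 + (19 + 66) = -4 + 85 = 81)
d(W, z) = 88 - 12*z (d(W, z) = -12*z + 88 = 88 - 12*z)
d(N, -128) + 34787 = (88 - 12*(-128)) + 34787 = (88 + 1536) + 34787 = 1624 + 34787 = 36411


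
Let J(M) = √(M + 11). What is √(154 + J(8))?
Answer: √(154 + √19) ≈ 12.584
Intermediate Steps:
J(M) = √(11 + M)
√(154 + J(8)) = √(154 + √(11 + 8)) = √(154 + √19)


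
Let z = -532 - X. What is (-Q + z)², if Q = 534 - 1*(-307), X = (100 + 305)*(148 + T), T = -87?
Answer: 680062084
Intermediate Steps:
X = 24705 (X = (100 + 305)*(148 - 87) = 405*61 = 24705)
Q = 841 (Q = 534 + 307 = 841)
z = -25237 (z = -532 - 1*24705 = -532 - 24705 = -25237)
(-Q + z)² = (-1*841 - 25237)² = (-841 - 25237)² = (-26078)² = 680062084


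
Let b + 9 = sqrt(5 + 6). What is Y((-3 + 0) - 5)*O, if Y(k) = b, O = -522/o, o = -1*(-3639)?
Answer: 1566/1213 - 174*sqrt(11)/1213 ≈ 0.81526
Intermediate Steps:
o = 3639
O = -174/1213 (O = -522/3639 = -522*1/3639 = -174/1213 ≈ -0.14345)
b = -9 + sqrt(11) (b = -9 + sqrt(5 + 6) = -9 + sqrt(11) ≈ -5.6834)
Y(k) = -9 + sqrt(11)
Y((-3 + 0) - 5)*O = (-9 + sqrt(11))*(-174/1213) = 1566/1213 - 174*sqrt(11)/1213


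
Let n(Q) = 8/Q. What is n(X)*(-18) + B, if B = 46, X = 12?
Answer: 34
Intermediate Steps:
n(X)*(-18) + B = (8/12)*(-18) + 46 = (8*(1/12))*(-18) + 46 = (⅔)*(-18) + 46 = -12 + 46 = 34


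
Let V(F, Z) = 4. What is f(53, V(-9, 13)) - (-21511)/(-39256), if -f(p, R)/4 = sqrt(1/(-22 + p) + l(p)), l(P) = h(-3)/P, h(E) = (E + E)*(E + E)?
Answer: -3073/5608 - 4*sqrt(1920667)/1643 ≈ -3.9220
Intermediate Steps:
h(E) = 4*E**2 (h(E) = (2*E)*(2*E) = 4*E**2)
l(P) = 36/P (l(P) = (4*(-3)**2)/P = (4*9)/P = 36/P)
f(p, R) = -4*sqrt(1/(-22 + p) + 36/p)
f(53, V(-9, 13)) - (-21511)/(-39256) = -4*sqrt(53)*sqrt(-792 + 37*53)/(53*sqrt(-22 + 53)) - (-21511)/(-39256) = -4*sqrt(1643)*sqrt(-792 + 1961)/1643 - (-21511)*(-1)/39256 = -4*sqrt(1920667)/1643 - 1*3073/5608 = -4*sqrt(1920667)/1643 - 3073/5608 = -3073/5608 - 4*sqrt(1920667)/1643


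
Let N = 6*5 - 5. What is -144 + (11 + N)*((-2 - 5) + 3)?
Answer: -288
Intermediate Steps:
N = 25 (N = 30 - 5 = 25)
-144 + (11 + N)*((-2 - 5) + 3) = -144 + (11 + 25)*((-2 - 5) + 3) = -144 + 36*(-7 + 3) = -144 + 36*(-4) = -144 - 144 = -288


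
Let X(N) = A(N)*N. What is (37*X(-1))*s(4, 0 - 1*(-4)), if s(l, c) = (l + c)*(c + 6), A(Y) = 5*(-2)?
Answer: 29600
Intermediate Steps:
A(Y) = -10
X(N) = -10*N
s(l, c) = (6 + c)*(c + l) (s(l, c) = (c + l)*(6 + c) = (6 + c)*(c + l))
(37*X(-1))*s(4, 0 - 1*(-4)) = (37*(-10*(-1)))*((0 - 1*(-4))² + 6*(0 - 1*(-4)) + 6*4 + (0 - 1*(-4))*4) = (37*10)*((0 + 4)² + 6*(0 + 4) + 24 + (0 + 4)*4) = 370*(4² + 6*4 + 24 + 4*4) = 370*(16 + 24 + 24 + 16) = 370*80 = 29600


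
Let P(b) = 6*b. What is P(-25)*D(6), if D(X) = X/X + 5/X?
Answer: -275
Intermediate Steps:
D(X) = 1 + 5/X
P(-25)*D(6) = (6*(-25))*((5 + 6)/6) = -25*11 = -150*11/6 = -275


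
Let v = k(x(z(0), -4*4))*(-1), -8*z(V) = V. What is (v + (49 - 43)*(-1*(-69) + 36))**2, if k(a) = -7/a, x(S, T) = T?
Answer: 101465329/256 ≈ 3.9635e+5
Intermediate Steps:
z(V) = -V/8
v = -7/16 (v = -7/((-4*4))*(-1) = -7/(-16)*(-1) = -7*(-1/16)*(-1) = (7/16)*(-1) = -7/16 ≈ -0.43750)
(v + (49 - 43)*(-1*(-69) + 36))**2 = (-7/16 + (49 - 43)*(-1*(-69) + 36))**2 = (-7/16 + 6*(69 + 36))**2 = (-7/16 + 6*105)**2 = (-7/16 + 630)**2 = (10073/16)**2 = 101465329/256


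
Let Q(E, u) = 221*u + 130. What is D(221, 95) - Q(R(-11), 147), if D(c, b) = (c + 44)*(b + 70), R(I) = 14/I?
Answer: 11108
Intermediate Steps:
Q(E, u) = 130 + 221*u
D(c, b) = (44 + c)*(70 + b)
D(221, 95) - Q(R(-11), 147) = (3080 + 44*95 + 70*221 + 95*221) - (130 + 221*147) = (3080 + 4180 + 15470 + 20995) - (130 + 32487) = 43725 - 1*32617 = 43725 - 32617 = 11108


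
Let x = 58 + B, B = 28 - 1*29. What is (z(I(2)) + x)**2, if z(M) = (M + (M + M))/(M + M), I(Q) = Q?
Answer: 13689/4 ≈ 3422.3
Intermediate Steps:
B = -1 (B = 28 - 29 = -1)
z(M) = 3/2 (z(M) = (M + 2*M)/((2*M)) = (3*M)*(1/(2*M)) = 3/2)
x = 57 (x = 58 - 1 = 57)
(z(I(2)) + x)**2 = (3/2 + 57)**2 = (117/2)**2 = 13689/4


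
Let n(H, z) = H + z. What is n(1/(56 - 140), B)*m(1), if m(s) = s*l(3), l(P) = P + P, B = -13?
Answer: -1093/14 ≈ -78.071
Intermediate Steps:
l(P) = 2*P
m(s) = 6*s (m(s) = s*(2*3) = s*6 = 6*s)
n(1/(56 - 140), B)*m(1) = (1/(56 - 140) - 13)*(6*1) = (1/(-84) - 13)*6 = (-1/84 - 13)*6 = -1093/84*6 = -1093/14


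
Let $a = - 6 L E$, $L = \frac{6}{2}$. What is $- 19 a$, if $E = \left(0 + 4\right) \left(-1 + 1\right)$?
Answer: $0$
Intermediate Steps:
$L = 3$ ($L = 6 \cdot \frac{1}{2} = 3$)
$E = 0$ ($E = 4 \cdot 0 = 0$)
$a = 0$ ($a = \left(-6\right) 3 \cdot 0 = \left(-18\right) 0 = 0$)
$- 19 a = \left(-19\right) 0 = 0$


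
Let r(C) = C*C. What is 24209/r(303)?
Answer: 24209/91809 ≈ 0.26369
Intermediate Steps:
r(C) = C**2
24209/r(303) = 24209/(303**2) = 24209/91809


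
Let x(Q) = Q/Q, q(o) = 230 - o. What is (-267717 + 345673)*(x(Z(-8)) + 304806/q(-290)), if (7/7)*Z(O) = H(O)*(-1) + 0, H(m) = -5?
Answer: 2975249207/65 ≈ 4.5773e+7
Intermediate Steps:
Z(O) = 5 (Z(O) = -5*(-1) + 0 = 5 + 0 = 5)
x(Q) = 1
(-267717 + 345673)*(x(Z(-8)) + 304806/q(-290)) = (-267717 + 345673)*(1 + 304806/(230 - 1*(-290))) = 77956*(1 + 304806/(230 + 290)) = 77956*(1 + 304806/520) = 77956*(1 + 304806*(1/520)) = 77956*(1 + 152403/260) = 77956*(152663/260) = 2975249207/65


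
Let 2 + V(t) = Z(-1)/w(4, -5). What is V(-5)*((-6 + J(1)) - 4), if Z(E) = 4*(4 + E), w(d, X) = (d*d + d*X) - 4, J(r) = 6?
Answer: 14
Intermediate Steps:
w(d, X) = -4 + d**2 + X*d (w(d, X) = (d**2 + X*d) - 4 = -4 + d**2 + X*d)
Z(E) = 16 + 4*E
V(t) = -7/2 (V(t) = -2 + (16 + 4*(-1))/(-4 + 4**2 - 5*4) = -2 + (16 - 4)/(-4 + 16 - 20) = -2 + 12/(-8) = -2 + 12*(-1/8) = -2 - 3/2 = -7/2)
V(-5)*((-6 + J(1)) - 4) = -7*((-6 + 6) - 4)/2 = -7*(0 - 4)/2 = -7/2*(-4) = 14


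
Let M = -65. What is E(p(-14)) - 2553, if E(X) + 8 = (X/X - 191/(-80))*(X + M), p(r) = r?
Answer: -226289/80 ≈ -2828.6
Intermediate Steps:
E(X) = -3651/16 + 271*X/80 (E(X) = -8 + (X/X - 191/(-80))*(X - 65) = -8 + (1 - 191*(-1/80))*(-65 + X) = -8 + (1 + 191/80)*(-65 + X) = -8 + 271*(-65 + X)/80 = -8 + (-3523/16 + 271*X/80) = -3651/16 + 271*X/80)
E(p(-14)) - 2553 = (-3651/16 + (271/80)*(-14)) - 2553 = (-3651/16 - 1897/40) - 2553 = -22049/80 - 2553 = -226289/80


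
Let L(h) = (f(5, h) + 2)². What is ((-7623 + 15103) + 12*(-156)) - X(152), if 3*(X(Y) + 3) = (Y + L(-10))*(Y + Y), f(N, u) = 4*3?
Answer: -29653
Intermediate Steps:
f(N, u) = 12
L(h) = 196 (L(h) = (12 + 2)² = 14² = 196)
X(Y) = -3 + 2*Y*(196 + Y)/3 (X(Y) = -3 + ((Y + 196)*(Y + Y))/3 = -3 + ((196 + Y)*(2*Y))/3 = -3 + (2*Y*(196 + Y))/3 = -3 + 2*Y*(196 + Y)/3)
((-7623 + 15103) + 12*(-156)) - X(152) = ((-7623 + 15103) + 12*(-156)) - (-3 + (⅔)*152² + (392/3)*152) = (7480 - 1872) - (-3 + (⅔)*23104 + 59584/3) = 5608 - (-3 + 46208/3 + 59584/3) = 5608 - 1*35261 = 5608 - 35261 = -29653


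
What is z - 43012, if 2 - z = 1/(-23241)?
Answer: -999595409/23241 ≈ -43010.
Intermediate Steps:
z = 46483/23241 (z = 2 - 1/(-23241) = 2 - 1*(-1/23241) = 2 + 1/23241 = 46483/23241 ≈ 2.0000)
z - 43012 = 46483/23241 - 43012 = -999595409/23241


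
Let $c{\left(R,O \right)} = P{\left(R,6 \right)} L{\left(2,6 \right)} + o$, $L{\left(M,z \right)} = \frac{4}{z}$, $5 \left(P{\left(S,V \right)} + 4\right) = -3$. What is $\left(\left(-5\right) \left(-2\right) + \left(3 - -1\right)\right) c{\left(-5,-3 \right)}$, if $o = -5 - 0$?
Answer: $- \frac{1694}{15} \approx -112.93$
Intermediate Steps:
$P{\left(S,V \right)} = - \frac{23}{5}$ ($P{\left(S,V \right)} = -4 + \frac{1}{5} \left(-3\right) = -4 - \frac{3}{5} = - \frac{23}{5}$)
$o = -5$ ($o = -5 + 0 = -5$)
$c{\left(R,O \right)} = - \frac{121}{15}$ ($c{\left(R,O \right)} = - \frac{23 \cdot \frac{4}{6}}{5} - 5 = - \frac{23 \cdot 4 \cdot \frac{1}{6}}{5} - 5 = \left(- \frac{23}{5}\right) \frac{2}{3} - 5 = - \frac{46}{15} - 5 = - \frac{121}{15}$)
$\left(\left(-5\right) \left(-2\right) + \left(3 - -1\right)\right) c{\left(-5,-3 \right)} = \left(\left(-5\right) \left(-2\right) + \left(3 - -1\right)\right) \left(- \frac{121}{15}\right) = \left(10 + \left(3 + 1\right)\right) \left(- \frac{121}{15}\right) = \left(10 + 4\right) \left(- \frac{121}{15}\right) = 14 \left(- \frac{121}{15}\right) = - \frac{1694}{15}$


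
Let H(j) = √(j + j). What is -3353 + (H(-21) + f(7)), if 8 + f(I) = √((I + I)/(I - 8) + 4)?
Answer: -3361 + I*√10 + I*√42 ≈ -3361.0 + 9.643*I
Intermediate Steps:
f(I) = -8 + √(4 + 2*I/(-8 + I)) (f(I) = -8 + √((I + I)/(I - 8) + 4) = -8 + √((2*I)/(-8 + I) + 4) = -8 + √(2*I/(-8 + I) + 4) = -8 + √(4 + 2*I/(-8 + I)))
H(j) = √2*√j (H(j) = √(2*j) = √2*√j)
-3353 + (H(-21) + f(7)) = -3353 + (√2*√(-21) + (-8 + √2*√((-16 + 3*7)/(-8 + 7)))) = -3353 + (√2*(I*√21) + (-8 + √2*√((-16 + 21)/(-1)))) = -3353 + (I*√42 + (-8 + √2*√(-1*5))) = -3353 + (I*√42 + (-8 + √2*√(-5))) = -3353 + (I*√42 + (-8 + √2*(I*√5))) = -3353 + (I*√42 + (-8 + I*√10)) = -3353 + (-8 + I*√10 + I*√42) = -3361 + I*√10 + I*√42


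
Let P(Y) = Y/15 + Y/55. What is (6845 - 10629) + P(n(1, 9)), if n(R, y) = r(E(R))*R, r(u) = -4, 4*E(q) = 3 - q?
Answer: -624416/165 ≈ -3784.3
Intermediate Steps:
E(q) = ¾ - q/4 (E(q) = (3 - q)/4 = ¾ - q/4)
n(R, y) = -4*R
P(Y) = 14*Y/165 (P(Y) = Y*(1/15) + Y*(1/55) = Y/15 + Y/55 = 14*Y/165)
(6845 - 10629) + P(n(1, 9)) = (6845 - 10629) + 14*(-4*1)/165 = -3784 + (14/165)*(-4) = -3784 - 56/165 = -624416/165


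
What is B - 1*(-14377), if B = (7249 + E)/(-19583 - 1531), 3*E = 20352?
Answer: 303541945/21114 ≈ 14376.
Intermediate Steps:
E = 6784 (E = (⅓)*20352 = 6784)
B = -14033/21114 (B = (7249 + 6784)/(-19583 - 1531) = 14033/(-21114) = 14033*(-1/21114) = -14033/21114 ≈ -0.66463)
B - 1*(-14377) = -14033/21114 - 1*(-14377) = -14033/21114 + 14377 = 303541945/21114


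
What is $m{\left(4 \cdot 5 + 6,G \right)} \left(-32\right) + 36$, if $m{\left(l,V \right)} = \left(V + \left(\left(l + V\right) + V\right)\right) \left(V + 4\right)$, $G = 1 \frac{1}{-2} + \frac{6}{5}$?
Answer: $- \frac{104756}{25} \approx -4190.2$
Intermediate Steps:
$G = \frac{7}{10}$ ($G = 1 \left(- \frac{1}{2}\right) + 6 \cdot \frac{1}{5} = - \frac{1}{2} + \frac{6}{5} = \frac{7}{10} \approx 0.7$)
$m{\left(l,V \right)} = \left(4 + V\right) \left(l + 3 V\right)$ ($m{\left(l,V \right)} = \left(V + \left(\left(V + l\right) + V\right)\right) \left(4 + V\right) = \left(V + \left(l + 2 V\right)\right) \left(4 + V\right) = \left(l + 3 V\right) \left(4 + V\right) = \left(4 + V\right) \left(l + 3 V\right)$)
$m{\left(4 \cdot 5 + 6,G \right)} \left(-32\right) + 36 = \left(3 \left(\frac{7}{10}\right)^{2} + 4 \left(4 \cdot 5 + 6\right) + 12 \cdot \frac{7}{10} + \frac{7 \left(4 \cdot 5 + 6\right)}{10}\right) \left(-32\right) + 36 = \left(3 \cdot \frac{49}{100} + 4 \left(20 + 6\right) + \frac{42}{5} + \frac{7 \left(20 + 6\right)}{10}\right) \left(-32\right) + 36 = \left(\frac{147}{100} + 4 \cdot 26 + \frac{42}{5} + \frac{7}{10} \cdot 26\right) \left(-32\right) + 36 = \left(\frac{147}{100} + 104 + \frac{42}{5} + \frac{91}{5}\right) \left(-32\right) + 36 = \frac{13207}{100} \left(-32\right) + 36 = - \frac{105656}{25} + 36 = - \frac{104756}{25}$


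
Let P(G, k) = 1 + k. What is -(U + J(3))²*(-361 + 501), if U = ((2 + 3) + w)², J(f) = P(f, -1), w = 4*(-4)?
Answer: -2049740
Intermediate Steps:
w = -16
J(f) = 0 (J(f) = 1 - 1 = 0)
U = 121 (U = ((2 + 3) - 16)² = (5 - 16)² = (-11)² = 121)
-(U + J(3))²*(-361 + 501) = -(121 + 0)²*(-361 + 501) = -121²*140 = -14641*140 = -1*2049740 = -2049740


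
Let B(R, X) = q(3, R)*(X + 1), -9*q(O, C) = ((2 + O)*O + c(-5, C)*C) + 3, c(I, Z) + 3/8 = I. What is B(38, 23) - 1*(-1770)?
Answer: 6800/3 ≈ 2266.7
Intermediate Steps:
c(I, Z) = -3/8 + I
q(O, C) = -⅓ + 43*C/72 - O*(2 + O)/9 (q(O, C) = -(((2 + O)*O + (-3/8 - 5)*C) + 3)/9 = -((O*(2 + O) - 43*C/8) + 3)/9 = -((-43*C/8 + O*(2 + O)) + 3)/9 = -(3 - 43*C/8 + O*(2 + O))/9 = -⅓ + 43*C/72 - O*(2 + O)/9)
B(R, X) = (1 + X)*(-2 + 43*R/72) (B(R, X) = (-⅓ - 2/9*3 - ⅑*3² + 43*R/72)*(X + 1) = (-⅓ - ⅔ - ⅑*9 + 43*R/72)*(1 + X) = (-⅓ - ⅔ - 1 + 43*R/72)*(1 + X) = (-2 + 43*R/72)*(1 + X) = (1 + X)*(-2 + 43*R/72))
B(38, 23) - 1*(-1770) = (1 + 23)*(-144 + 43*38)/72 - 1*(-1770) = (1/72)*24*(-144 + 1634) + 1770 = (1/72)*24*1490 + 1770 = 1490/3 + 1770 = 6800/3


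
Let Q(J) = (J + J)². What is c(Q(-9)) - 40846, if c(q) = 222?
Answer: -40624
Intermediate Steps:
Q(J) = 4*J² (Q(J) = (2*J)² = 4*J²)
c(Q(-9)) - 40846 = 222 - 40846 = -40624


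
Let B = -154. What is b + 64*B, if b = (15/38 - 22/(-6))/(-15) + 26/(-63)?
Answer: -13109389/1330 ≈ -9856.7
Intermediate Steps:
b = -909/1330 (b = (15*(1/38) - 22*(-⅙))*(-1/15) + 26*(-1/63) = (15/38 + 11/3)*(-1/15) - 26/63 = (463/114)*(-1/15) - 26/63 = -463/1710 - 26/63 = -909/1330 ≈ -0.68346)
b + 64*B = -909/1330 + 64*(-154) = -909/1330 - 9856 = -13109389/1330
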